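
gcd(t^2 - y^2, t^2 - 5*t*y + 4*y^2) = -t + y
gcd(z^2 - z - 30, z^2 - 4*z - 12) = z - 6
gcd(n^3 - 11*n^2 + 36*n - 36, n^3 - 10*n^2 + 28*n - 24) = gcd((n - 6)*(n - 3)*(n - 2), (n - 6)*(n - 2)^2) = n^2 - 8*n + 12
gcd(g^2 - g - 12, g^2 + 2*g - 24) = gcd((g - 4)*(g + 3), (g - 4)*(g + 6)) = g - 4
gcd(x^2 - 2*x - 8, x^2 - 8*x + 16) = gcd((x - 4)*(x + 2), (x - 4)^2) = x - 4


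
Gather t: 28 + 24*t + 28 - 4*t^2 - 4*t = -4*t^2 + 20*t + 56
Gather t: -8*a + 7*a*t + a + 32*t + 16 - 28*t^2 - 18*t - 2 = -7*a - 28*t^2 + t*(7*a + 14) + 14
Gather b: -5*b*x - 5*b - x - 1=b*(-5*x - 5) - x - 1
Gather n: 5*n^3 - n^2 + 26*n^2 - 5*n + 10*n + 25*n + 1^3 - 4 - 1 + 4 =5*n^3 + 25*n^2 + 30*n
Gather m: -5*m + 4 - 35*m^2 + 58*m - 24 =-35*m^2 + 53*m - 20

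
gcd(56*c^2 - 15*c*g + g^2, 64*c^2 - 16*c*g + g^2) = 8*c - g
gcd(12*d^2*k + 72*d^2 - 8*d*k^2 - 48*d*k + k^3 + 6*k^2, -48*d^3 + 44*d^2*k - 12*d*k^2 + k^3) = 12*d^2 - 8*d*k + k^2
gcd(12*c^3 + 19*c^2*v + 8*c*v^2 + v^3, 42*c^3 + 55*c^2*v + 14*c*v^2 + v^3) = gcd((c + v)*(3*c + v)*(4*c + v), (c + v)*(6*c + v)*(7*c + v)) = c + v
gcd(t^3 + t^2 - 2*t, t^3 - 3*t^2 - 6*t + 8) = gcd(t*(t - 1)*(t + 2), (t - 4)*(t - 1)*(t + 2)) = t^2 + t - 2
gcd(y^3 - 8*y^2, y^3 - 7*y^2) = y^2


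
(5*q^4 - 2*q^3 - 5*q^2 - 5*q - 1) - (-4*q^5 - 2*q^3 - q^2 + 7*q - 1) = 4*q^5 + 5*q^4 - 4*q^2 - 12*q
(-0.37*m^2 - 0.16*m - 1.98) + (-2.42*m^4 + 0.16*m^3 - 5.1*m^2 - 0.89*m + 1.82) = -2.42*m^4 + 0.16*m^3 - 5.47*m^2 - 1.05*m - 0.16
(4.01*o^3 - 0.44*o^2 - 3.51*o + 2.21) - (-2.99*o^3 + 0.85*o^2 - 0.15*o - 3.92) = 7.0*o^3 - 1.29*o^2 - 3.36*o + 6.13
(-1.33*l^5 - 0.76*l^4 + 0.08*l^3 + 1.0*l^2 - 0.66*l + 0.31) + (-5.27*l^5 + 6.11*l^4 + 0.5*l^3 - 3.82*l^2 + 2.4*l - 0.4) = -6.6*l^5 + 5.35*l^4 + 0.58*l^3 - 2.82*l^2 + 1.74*l - 0.09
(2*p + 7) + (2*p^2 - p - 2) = 2*p^2 + p + 5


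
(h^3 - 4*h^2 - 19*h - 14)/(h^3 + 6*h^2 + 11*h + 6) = (h - 7)/(h + 3)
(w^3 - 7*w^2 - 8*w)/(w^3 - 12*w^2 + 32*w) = (w + 1)/(w - 4)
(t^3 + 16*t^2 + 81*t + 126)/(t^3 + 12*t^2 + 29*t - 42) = (t + 3)/(t - 1)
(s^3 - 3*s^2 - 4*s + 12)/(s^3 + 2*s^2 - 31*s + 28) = (s^3 - 3*s^2 - 4*s + 12)/(s^3 + 2*s^2 - 31*s + 28)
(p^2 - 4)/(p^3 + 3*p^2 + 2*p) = (p - 2)/(p*(p + 1))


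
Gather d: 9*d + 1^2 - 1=9*d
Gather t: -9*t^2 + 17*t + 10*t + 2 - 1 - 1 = -9*t^2 + 27*t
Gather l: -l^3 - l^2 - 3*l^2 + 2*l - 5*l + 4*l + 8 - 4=-l^3 - 4*l^2 + l + 4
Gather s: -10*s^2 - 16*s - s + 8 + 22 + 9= -10*s^2 - 17*s + 39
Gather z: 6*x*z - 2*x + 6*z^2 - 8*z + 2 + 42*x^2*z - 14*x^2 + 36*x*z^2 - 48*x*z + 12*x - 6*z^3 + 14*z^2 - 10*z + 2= -14*x^2 + 10*x - 6*z^3 + z^2*(36*x + 20) + z*(42*x^2 - 42*x - 18) + 4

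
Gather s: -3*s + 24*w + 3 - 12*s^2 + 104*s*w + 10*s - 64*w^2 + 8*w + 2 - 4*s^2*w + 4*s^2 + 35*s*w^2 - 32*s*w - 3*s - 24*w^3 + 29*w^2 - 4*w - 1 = s^2*(-4*w - 8) + s*(35*w^2 + 72*w + 4) - 24*w^3 - 35*w^2 + 28*w + 4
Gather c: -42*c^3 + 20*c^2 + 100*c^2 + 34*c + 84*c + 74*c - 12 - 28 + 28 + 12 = -42*c^3 + 120*c^2 + 192*c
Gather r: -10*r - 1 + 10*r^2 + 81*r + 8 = 10*r^2 + 71*r + 7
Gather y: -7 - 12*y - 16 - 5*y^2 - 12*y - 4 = -5*y^2 - 24*y - 27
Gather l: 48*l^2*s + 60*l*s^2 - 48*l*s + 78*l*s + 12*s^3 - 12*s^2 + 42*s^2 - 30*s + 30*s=48*l^2*s + l*(60*s^2 + 30*s) + 12*s^3 + 30*s^2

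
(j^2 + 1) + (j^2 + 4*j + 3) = 2*j^2 + 4*j + 4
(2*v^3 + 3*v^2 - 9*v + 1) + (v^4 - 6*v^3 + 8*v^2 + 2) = v^4 - 4*v^3 + 11*v^2 - 9*v + 3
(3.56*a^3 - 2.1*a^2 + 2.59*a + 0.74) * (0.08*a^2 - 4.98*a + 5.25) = 0.2848*a^5 - 17.8968*a^4 + 29.3552*a^3 - 23.864*a^2 + 9.9123*a + 3.885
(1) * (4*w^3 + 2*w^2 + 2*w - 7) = 4*w^3 + 2*w^2 + 2*w - 7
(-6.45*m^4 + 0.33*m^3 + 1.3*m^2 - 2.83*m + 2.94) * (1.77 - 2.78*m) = 17.931*m^5 - 12.3339*m^4 - 3.0299*m^3 + 10.1684*m^2 - 13.1823*m + 5.2038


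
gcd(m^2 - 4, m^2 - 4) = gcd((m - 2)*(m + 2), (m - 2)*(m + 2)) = m^2 - 4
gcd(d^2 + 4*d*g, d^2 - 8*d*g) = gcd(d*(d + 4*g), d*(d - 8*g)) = d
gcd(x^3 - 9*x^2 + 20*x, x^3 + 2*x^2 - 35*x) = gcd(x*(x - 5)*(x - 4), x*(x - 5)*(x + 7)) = x^2 - 5*x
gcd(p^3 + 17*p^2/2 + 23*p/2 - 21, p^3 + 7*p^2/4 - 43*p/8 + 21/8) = p^2 + 5*p/2 - 7/2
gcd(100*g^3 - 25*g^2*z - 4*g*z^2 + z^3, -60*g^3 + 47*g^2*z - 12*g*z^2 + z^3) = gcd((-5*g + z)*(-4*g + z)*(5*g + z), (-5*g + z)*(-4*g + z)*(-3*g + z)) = 20*g^2 - 9*g*z + z^2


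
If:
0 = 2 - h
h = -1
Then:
No Solution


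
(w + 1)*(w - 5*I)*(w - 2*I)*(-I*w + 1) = -I*w^4 - 6*w^3 - I*w^3 - 6*w^2 + 3*I*w^2 - 10*w + 3*I*w - 10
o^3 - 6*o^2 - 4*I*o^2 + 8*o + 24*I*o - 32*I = (o - 4)*(o - 2)*(o - 4*I)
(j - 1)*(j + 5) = j^2 + 4*j - 5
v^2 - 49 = (v - 7)*(v + 7)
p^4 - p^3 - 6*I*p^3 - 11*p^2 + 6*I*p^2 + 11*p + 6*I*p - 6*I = (p - 3*I)*(p - 2*I)*(-I*p + I)*(I*p + 1)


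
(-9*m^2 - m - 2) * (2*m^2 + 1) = -18*m^4 - 2*m^3 - 13*m^2 - m - 2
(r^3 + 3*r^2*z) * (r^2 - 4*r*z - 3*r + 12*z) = r^5 - r^4*z - 3*r^4 - 12*r^3*z^2 + 3*r^3*z + 36*r^2*z^2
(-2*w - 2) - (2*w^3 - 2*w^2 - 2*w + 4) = -2*w^3 + 2*w^2 - 6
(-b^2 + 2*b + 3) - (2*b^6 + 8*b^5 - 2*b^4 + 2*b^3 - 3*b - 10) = -2*b^6 - 8*b^5 + 2*b^4 - 2*b^3 - b^2 + 5*b + 13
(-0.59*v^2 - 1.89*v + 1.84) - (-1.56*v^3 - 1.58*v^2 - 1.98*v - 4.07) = 1.56*v^3 + 0.99*v^2 + 0.0900000000000001*v + 5.91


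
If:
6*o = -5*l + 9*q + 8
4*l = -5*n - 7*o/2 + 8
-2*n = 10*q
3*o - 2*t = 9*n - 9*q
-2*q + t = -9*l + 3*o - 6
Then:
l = -38/2725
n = 462/545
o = 2972/2725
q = -462/2725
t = -8016/2725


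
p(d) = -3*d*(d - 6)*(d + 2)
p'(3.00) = 27.00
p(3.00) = 135.00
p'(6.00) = -144.00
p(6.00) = 0.00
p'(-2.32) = -68.12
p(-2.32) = 18.53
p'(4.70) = -50.01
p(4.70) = 122.81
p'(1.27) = 51.96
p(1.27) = 58.93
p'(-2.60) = -87.24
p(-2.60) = 40.25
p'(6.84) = -220.91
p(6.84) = -152.37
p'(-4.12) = -215.65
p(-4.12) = 265.18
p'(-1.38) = -14.26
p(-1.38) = -18.94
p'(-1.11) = -1.73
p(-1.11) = -21.07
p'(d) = -3*d*(d - 6) - 3*d*(d + 2) - 3*(d - 6)*(d + 2) = -9*d^2 + 24*d + 36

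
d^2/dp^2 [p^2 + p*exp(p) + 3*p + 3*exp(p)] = p*exp(p) + 5*exp(p) + 2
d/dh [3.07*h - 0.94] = 3.07000000000000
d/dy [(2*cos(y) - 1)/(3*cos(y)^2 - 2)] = 2*(3*cos(y)^2 - 3*cos(y) + 2)*sin(y)/(3*sin(y)^2 - 1)^2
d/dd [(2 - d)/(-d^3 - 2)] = (d^3 - 3*d^2*(d - 2) + 2)/(d^3 + 2)^2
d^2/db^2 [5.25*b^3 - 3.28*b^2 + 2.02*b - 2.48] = 31.5*b - 6.56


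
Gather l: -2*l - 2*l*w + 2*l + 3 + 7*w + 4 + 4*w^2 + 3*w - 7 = -2*l*w + 4*w^2 + 10*w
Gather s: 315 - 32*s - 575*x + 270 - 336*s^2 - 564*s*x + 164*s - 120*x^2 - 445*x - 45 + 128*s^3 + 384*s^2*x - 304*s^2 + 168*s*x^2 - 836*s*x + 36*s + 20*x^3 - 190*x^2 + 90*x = 128*s^3 + s^2*(384*x - 640) + s*(168*x^2 - 1400*x + 168) + 20*x^3 - 310*x^2 - 930*x + 540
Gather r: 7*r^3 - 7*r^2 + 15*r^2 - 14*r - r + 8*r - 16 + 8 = 7*r^3 + 8*r^2 - 7*r - 8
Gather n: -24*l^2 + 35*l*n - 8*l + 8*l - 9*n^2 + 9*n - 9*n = -24*l^2 + 35*l*n - 9*n^2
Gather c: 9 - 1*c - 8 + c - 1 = 0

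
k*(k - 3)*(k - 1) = k^3 - 4*k^2 + 3*k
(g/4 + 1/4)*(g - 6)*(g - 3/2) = g^3/4 - 13*g^2/8 + 3*g/8 + 9/4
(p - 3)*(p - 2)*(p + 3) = p^3 - 2*p^2 - 9*p + 18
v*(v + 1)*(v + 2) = v^3 + 3*v^2 + 2*v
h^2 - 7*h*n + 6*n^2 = (h - 6*n)*(h - n)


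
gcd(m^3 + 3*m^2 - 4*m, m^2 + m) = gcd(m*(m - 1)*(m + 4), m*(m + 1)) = m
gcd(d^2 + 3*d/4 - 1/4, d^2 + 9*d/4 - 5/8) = d - 1/4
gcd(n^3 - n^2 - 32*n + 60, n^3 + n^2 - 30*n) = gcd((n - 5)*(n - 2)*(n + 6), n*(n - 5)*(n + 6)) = n^2 + n - 30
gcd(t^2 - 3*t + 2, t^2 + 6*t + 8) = 1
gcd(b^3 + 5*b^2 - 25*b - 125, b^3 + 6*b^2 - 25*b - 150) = b^2 - 25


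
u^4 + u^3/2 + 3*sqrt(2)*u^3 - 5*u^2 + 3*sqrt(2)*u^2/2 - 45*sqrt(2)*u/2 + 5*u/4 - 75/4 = (u - 5/2)*(u + 3)*(u + sqrt(2)/2)*(u + 5*sqrt(2)/2)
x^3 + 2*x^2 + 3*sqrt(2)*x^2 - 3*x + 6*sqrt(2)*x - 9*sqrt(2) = (x - 1)*(x + 3)*(x + 3*sqrt(2))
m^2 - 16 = (m - 4)*(m + 4)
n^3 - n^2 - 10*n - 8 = (n - 4)*(n + 1)*(n + 2)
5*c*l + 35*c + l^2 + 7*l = (5*c + l)*(l + 7)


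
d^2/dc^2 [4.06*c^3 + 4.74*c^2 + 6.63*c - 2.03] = 24.36*c + 9.48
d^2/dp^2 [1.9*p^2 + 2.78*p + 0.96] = 3.80000000000000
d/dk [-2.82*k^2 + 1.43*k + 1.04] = 1.43 - 5.64*k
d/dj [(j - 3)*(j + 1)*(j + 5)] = 3*j^2 + 6*j - 13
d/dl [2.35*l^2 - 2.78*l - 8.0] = 4.7*l - 2.78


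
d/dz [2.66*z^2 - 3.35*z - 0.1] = 5.32*z - 3.35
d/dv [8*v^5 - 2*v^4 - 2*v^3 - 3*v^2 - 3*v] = 40*v^4 - 8*v^3 - 6*v^2 - 6*v - 3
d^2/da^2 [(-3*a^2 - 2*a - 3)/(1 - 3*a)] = 72/(27*a^3 - 27*a^2 + 9*a - 1)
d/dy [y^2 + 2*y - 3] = 2*y + 2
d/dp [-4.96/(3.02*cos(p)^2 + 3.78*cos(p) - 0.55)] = -(29.9584*cos(p) + 18.7488)*sin(p)/(3.02*cos(p)^2 + 3.78*cos(p) - 0.55)^2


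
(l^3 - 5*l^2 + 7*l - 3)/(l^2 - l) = l - 4 + 3/l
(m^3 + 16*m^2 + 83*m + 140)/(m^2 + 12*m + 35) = m + 4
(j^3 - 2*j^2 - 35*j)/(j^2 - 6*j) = (j^2 - 2*j - 35)/(j - 6)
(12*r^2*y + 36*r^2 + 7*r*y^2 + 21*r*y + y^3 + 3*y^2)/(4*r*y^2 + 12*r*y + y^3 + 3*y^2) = (3*r + y)/y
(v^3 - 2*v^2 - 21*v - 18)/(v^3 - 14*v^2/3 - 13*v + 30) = 3*(v + 1)/(3*v - 5)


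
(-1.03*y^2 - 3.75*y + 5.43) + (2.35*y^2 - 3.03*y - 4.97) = 1.32*y^2 - 6.78*y + 0.46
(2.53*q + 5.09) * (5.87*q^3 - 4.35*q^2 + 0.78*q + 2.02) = 14.8511*q^4 + 18.8728*q^3 - 20.1681*q^2 + 9.0808*q + 10.2818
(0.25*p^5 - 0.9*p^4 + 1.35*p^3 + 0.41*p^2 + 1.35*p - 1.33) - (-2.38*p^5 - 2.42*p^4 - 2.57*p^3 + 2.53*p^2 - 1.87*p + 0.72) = 2.63*p^5 + 1.52*p^4 + 3.92*p^3 - 2.12*p^2 + 3.22*p - 2.05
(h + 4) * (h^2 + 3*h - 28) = h^3 + 7*h^2 - 16*h - 112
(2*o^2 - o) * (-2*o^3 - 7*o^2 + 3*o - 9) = -4*o^5 - 12*o^4 + 13*o^3 - 21*o^2 + 9*o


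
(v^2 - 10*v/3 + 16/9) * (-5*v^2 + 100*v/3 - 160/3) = -5*v^4 + 50*v^3 - 520*v^2/3 + 6400*v/27 - 2560/27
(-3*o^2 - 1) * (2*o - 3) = -6*o^3 + 9*o^2 - 2*o + 3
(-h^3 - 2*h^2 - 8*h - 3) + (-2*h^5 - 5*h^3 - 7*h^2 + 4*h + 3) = -2*h^5 - 6*h^3 - 9*h^2 - 4*h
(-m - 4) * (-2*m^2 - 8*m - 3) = 2*m^3 + 16*m^2 + 35*m + 12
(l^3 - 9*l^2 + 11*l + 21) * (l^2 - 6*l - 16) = l^5 - 15*l^4 + 49*l^3 + 99*l^2 - 302*l - 336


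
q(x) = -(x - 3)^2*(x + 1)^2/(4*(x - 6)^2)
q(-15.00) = -36.00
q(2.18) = -0.12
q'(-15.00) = 5.71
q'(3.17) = -0.20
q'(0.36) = -0.11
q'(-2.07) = 0.23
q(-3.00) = -0.44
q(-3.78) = -0.93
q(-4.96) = -2.07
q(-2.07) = -0.11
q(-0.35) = -0.03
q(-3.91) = -1.03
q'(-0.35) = -0.08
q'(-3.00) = 0.49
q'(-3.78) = 0.75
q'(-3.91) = 0.80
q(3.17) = -0.02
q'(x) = -(x - 3)^2*(2*x + 2)/(4*(x - 6)^2) - (x + 1)^2*(2*x - 6)/(4*(x - 6)^2) + (x - 3)^2*(x + 1)^2/(2*(x - 6)^3)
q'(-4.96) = 1.19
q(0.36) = -0.10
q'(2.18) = 0.15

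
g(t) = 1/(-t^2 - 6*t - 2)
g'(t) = (2*t + 6)/(-t^2 - 6*t - 2)^2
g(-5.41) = 0.84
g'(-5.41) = -3.39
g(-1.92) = 0.17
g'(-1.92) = 0.06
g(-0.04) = -0.57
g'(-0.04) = 1.91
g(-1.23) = 0.26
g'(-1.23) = 0.24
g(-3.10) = 0.14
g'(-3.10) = -0.00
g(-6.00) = -0.50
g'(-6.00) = -1.50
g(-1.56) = 0.20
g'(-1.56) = 0.12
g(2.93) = -0.04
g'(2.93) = 0.01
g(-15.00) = -0.00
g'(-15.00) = 0.00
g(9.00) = -0.00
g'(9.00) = 0.00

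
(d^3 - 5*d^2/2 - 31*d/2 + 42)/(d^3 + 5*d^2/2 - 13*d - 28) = (d - 3)/(d + 2)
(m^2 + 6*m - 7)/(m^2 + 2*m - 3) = (m + 7)/(m + 3)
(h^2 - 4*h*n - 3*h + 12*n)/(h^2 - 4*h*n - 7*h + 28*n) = (h - 3)/(h - 7)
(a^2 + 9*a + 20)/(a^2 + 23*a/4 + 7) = 4*(a + 5)/(4*a + 7)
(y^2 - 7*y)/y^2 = (y - 7)/y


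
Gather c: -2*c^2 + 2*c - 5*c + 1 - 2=-2*c^2 - 3*c - 1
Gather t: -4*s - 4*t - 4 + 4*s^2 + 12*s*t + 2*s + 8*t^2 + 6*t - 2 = 4*s^2 - 2*s + 8*t^2 + t*(12*s + 2) - 6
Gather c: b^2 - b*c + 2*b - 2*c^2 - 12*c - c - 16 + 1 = b^2 + 2*b - 2*c^2 + c*(-b - 13) - 15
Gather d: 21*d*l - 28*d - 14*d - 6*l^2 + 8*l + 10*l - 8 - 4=d*(21*l - 42) - 6*l^2 + 18*l - 12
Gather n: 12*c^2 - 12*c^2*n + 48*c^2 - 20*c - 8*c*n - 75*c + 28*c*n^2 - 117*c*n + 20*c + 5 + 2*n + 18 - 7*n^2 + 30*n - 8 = 60*c^2 - 75*c + n^2*(28*c - 7) + n*(-12*c^2 - 125*c + 32) + 15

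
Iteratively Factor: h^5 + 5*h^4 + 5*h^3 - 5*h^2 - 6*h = (h + 2)*(h^4 + 3*h^3 - h^2 - 3*h) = (h + 1)*(h + 2)*(h^3 + 2*h^2 - 3*h) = (h - 1)*(h + 1)*(h + 2)*(h^2 + 3*h) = h*(h - 1)*(h + 1)*(h + 2)*(h + 3)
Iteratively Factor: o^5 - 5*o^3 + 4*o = (o - 2)*(o^4 + 2*o^3 - o^2 - 2*o) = (o - 2)*(o - 1)*(o^3 + 3*o^2 + 2*o) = (o - 2)*(o - 1)*(o + 2)*(o^2 + o) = o*(o - 2)*(o - 1)*(o + 2)*(o + 1)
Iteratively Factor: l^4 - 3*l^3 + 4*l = (l - 2)*(l^3 - l^2 - 2*l) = (l - 2)^2*(l^2 + l) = l*(l - 2)^2*(l + 1)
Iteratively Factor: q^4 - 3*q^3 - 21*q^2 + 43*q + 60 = (q + 4)*(q^3 - 7*q^2 + 7*q + 15) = (q - 5)*(q + 4)*(q^2 - 2*q - 3) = (q - 5)*(q - 3)*(q + 4)*(q + 1)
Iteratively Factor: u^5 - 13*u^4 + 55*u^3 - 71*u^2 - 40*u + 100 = (u - 2)*(u^4 - 11*u^3 + 33*u^2 - 5*u - 50) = (u - 2)^2*(u^3 - 9*u^2 + 15*u + 25) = (u - 2)^2*(u + 1)*(u^2 - 10*u + 25) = (u - 5)*(u - 2)^2*(u + 1)*(u - 5)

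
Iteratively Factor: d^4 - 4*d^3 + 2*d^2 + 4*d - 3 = (d - 3)*(d^3 - d^2 - d + 1) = (d - 3)*(d + 1)*(d^2 - 2*d + 1) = (d - 3)*(d - 1)*(d + 1)*(d - 1)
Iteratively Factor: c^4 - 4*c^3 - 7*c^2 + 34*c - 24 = (c - 1)*(c^3 - 3*c^2 - 10*c + 24) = (c - 2)*(c - 1)*(c^2 - c - 12) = (c - 2)*(c - 1)*(c + 3)*(c - 4)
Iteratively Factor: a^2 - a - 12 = (a + 3)*(a - 4)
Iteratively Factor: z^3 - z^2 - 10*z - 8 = (z + 1)*(z^2 - 2*z - 8) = (z + 1)*(z + 2)*(z - 4)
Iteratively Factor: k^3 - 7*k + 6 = (k - 2)*(k^2 + 2*k - 3) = (k - 2)*(k - 1)*(k + 3)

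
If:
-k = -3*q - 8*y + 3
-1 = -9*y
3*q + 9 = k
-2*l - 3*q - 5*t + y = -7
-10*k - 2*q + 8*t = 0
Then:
No Solution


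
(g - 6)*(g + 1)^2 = g^3 - 4*g^2 - 11*g - 6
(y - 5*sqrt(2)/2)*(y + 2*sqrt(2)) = y^2 - sqrt(2)*y/2 - 10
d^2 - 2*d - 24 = (d - 6)*(d + 4)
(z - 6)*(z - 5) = z^2 - 11*z + 30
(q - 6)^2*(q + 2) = q^3 - 10*q^2 + 12*q + 72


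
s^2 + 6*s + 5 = (s + 1)*(s + 5)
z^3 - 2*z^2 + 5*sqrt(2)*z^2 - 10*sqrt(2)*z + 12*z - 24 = (z - 2)*(z + 2*sqrt(2))*(z + 3*sqrt(2))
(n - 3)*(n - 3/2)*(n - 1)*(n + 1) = n^4 - 9*n^3/2 + 7*n^2/2 + 9*n/2 - 9/2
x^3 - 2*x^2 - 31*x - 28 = (x - 7)*(x + 1)*(x + 4)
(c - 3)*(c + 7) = c^2 + 4*c - 21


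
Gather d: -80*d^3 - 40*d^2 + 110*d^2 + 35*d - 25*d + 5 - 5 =-80*d^3 + 70*d^2 + 10*d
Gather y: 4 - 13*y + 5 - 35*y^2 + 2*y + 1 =-35*y^2 - 11*y + 10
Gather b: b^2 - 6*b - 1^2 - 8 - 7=b^2 - 6*b - 16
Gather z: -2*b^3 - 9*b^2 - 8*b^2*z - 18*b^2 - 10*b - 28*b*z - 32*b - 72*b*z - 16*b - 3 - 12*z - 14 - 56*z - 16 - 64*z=-2*b^3 - 27*b^2 - 58*b + z*(-8*b^2 - 100*b - 132) - 33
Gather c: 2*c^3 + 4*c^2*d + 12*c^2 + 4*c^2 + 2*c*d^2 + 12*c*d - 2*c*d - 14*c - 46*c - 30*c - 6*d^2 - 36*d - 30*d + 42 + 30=2*c^3 + c^2*(4*d + 16) + c*(2*d^2 + 10*d - 90) - 6*d^2 - 66*d + 72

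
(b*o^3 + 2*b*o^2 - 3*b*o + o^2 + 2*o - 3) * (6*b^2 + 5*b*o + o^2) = 6*b^3*o^3 + 12*b^3*o^2 - 18*b^3*o + 5*b^2*o^4 + 10*b^2*o^3 - 9*b^2*o^2 + 12*b^2*o - 18*b^2 + b*o^5 + 2*b*o^4 + 2*b*o^3 + 10*b*o^2 - 15*b*o + o^4 + 2*o^3 - 3*o^2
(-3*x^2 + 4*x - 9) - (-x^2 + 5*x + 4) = -2*x^2 - x - 13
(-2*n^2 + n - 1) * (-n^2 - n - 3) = 2*n^4 + n^3 + 6*n^2 - 2*n + 3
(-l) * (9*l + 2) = -9*l^2 - 2*l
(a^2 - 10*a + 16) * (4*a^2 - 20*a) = 4*a^4 - 60*a^3 + 264*a^2 - 320*a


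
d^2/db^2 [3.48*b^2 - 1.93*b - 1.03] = 6.96000000000000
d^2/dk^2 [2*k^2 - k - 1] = 4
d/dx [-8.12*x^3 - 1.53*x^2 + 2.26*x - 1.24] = -24.36*x^2 - 3.06*x + 2.26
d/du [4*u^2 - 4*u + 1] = 8*u - 4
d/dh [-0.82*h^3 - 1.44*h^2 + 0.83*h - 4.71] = -2.46*h^2 - 2.88*h + 0.83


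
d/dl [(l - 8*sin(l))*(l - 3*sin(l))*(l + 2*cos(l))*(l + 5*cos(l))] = -(l - 8*sin(l))*(l - 3*sin(l))*(l + 2*cos(l))*(5*sin(l) - 1) - (l - 8*sin(l))*(l - 3*sin(l))*(l + 5*cos(l))*(2*sin(l) - 1) - (l - 8*sin(l))*(l + 2*cos(l))*(l + 5*cos(l))*(3*cos(l) - 1) - (l - 3*sin(l))*(l + 2*cos(l))*(l + 5*cos(l))*(8*cos(l) - 1)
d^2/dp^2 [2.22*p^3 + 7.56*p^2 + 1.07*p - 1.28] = 13.32*p + 15.12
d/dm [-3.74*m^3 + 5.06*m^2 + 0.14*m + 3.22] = -11.22*m^2 + 10.12*m + 0.14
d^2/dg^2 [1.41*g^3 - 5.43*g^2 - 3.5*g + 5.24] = 8.46*g - 10.86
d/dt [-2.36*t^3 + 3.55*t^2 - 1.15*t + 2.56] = -7.08*t^2 + 7.1*t - 1.15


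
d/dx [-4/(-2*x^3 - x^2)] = 8*(-3*x - 1)/(x^3*(2*x + 1)^2)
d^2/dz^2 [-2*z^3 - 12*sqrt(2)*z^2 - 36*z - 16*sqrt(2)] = -12*z - 24*sqrt(2)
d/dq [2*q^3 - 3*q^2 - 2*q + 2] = 6*q^2 - 6*q - 2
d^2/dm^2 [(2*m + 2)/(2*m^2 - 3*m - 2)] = 4*((1 - 6*m)*(-2*m^2 + 3*m + 2) - (m + 1)*(4*m - 3)^2)/(-2*m^2 + 3*m + 2)^3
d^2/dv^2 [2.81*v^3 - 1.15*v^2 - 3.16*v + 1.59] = 16.86*v - 2.3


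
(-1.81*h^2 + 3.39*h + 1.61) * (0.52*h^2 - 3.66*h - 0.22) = -0.9412*h^4 + 8.3874*h^3 - 11.172*h^2 - 6.6384*h - 0.3542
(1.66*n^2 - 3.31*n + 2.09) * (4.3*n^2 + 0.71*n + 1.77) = 7.138*n^4 - 13.0544*n^3 + 9.5751*n^2 - 4.3748*n + 3.6993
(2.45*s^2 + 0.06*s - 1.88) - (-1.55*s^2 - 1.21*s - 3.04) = 4.0*s^2 + 1.27*s + 1.16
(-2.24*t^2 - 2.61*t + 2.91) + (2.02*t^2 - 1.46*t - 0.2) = -0.22*t^2 - 4.07*t + 2.71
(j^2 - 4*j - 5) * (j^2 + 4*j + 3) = j^4 - 18*j^2 - 32*j - 15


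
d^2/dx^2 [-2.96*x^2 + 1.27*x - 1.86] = -5.92000000000000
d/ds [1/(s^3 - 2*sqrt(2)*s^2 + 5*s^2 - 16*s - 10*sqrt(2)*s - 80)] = (-3*s^2 - 10*s + 4*sqrt(2)*s + 10*sqrt(2) + 16)/(-s^3 - 5*s^2 + 2*sqrt(2)*s^2 + 10*sqrt(2)*s + 16*s + 80)^2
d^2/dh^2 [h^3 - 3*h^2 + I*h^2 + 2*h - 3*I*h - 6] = 6*h - 6 + 2*I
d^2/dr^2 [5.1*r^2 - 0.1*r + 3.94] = 10.2000000000000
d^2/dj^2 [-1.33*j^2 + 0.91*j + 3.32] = -2.66000000000000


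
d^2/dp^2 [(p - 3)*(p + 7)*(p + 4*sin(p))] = -4*p^2*sin(p) + 16*sqrt(2)*p*cos(p + pi/4) + 6*p + 92*sin(p) + 32*cos(p) + 8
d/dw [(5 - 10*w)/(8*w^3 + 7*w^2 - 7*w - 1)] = 5*(32*w^3 - 10*w^2 - 14*w + 9)/(64*w^6 + 112*w^5 - 63*w^4 - 114*w^3 + 35*w^2 + 14*w + 1)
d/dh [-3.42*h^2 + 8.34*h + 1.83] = 8.34 - 6.84*h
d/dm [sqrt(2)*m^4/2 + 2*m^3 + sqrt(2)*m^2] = 2*m*(sqrt(2)*m^2 + 3*m + sqrt(2))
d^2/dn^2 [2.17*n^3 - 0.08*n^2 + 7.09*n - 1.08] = 13.02*n - 0.16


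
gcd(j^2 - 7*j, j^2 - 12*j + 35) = j - 7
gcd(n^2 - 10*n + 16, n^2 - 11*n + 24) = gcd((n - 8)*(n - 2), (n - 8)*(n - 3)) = n - 8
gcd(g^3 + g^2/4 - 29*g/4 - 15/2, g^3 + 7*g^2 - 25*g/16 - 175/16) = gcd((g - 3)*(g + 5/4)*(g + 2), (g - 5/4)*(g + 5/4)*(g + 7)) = g + 5/4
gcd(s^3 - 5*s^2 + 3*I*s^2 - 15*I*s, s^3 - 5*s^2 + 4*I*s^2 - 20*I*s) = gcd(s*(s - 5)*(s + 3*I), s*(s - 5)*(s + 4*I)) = s^2 - 5*s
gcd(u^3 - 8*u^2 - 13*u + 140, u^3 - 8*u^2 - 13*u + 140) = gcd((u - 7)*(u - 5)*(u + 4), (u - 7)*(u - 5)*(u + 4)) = u^3 - 8*u^2 - 13*u + 140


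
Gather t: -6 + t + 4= t - 2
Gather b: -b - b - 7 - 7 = -2*b - 14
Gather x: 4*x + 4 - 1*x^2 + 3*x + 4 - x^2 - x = -2*x^2 + 6*x + 8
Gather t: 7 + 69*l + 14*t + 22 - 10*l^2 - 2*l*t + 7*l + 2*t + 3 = -10*l^2 + 76*l + t*(16 - 2*l) + 32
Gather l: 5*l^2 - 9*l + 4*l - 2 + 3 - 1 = 5*l^2 - 5*l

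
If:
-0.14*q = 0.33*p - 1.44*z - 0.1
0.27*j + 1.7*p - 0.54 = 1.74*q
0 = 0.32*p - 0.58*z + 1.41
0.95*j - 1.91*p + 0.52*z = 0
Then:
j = -22.93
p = -12.64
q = -16.22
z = -4.54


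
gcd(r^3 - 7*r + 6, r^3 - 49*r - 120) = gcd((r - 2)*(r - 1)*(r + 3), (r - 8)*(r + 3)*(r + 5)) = r + 3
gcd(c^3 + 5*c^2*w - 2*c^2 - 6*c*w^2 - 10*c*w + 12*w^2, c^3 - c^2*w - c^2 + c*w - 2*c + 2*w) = -c^2 + c*w + 2*c - 2*w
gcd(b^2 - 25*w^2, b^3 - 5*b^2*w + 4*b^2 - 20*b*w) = -b + 5*w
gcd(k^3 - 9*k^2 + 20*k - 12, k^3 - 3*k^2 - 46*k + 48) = k - 1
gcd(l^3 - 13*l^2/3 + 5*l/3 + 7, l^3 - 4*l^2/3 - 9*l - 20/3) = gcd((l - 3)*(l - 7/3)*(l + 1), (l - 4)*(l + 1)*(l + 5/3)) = l + 1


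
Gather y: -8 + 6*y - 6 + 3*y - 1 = 9*y - 15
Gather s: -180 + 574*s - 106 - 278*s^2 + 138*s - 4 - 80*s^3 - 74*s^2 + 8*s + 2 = -80*s^3 - 352*s^2 + 720*s - 288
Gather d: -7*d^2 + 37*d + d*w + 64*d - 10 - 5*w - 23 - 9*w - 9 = -7*d^2 + d*(w + 101) - 14*w - 42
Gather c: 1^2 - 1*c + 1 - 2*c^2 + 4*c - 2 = -2*c^2 + 3*c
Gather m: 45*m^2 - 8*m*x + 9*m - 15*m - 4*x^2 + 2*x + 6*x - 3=45*m^2 + m*(-8*x - 6) - 4*x^2 + 8*x - 3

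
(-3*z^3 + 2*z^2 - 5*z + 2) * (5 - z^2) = 3*z^5 - 2*z^4 - 10*z^3 + 8*z^2 - 25*z + 10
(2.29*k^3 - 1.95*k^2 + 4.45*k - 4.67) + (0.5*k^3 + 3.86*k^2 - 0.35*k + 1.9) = 2.79*k^3 + 1.91*k^2 + 4.1*k - 2.77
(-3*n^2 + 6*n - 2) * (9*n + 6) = -27*n^3 + 36*n^2 + 18*n - 12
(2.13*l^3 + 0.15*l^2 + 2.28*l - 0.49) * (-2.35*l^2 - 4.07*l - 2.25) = -5.0055*l^5 - 9.0216*l^4 - 10.761*l^3 - 8.4656*l^2 - 3.1357*l + 1.1025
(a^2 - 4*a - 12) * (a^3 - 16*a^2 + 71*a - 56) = a^5 - 20*a^4 + 123*a^3 - 148*a^2 - 628*a + 672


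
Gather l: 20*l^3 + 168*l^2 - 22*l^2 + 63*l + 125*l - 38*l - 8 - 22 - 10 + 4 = 20*l^3 + 146*l^2 + 150*l - 36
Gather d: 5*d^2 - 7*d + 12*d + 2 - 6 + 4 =5*d^2 + 5*d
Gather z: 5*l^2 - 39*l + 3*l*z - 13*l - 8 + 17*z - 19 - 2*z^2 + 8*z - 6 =5*l^2 - 52*l - 2*z^2 + z*(3*l + 25) - 33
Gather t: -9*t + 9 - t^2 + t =-t^2 - 8*t + 9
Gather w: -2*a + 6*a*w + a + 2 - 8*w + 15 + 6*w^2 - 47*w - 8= -a + 6*w^2 + w*(6*a - 55) + 9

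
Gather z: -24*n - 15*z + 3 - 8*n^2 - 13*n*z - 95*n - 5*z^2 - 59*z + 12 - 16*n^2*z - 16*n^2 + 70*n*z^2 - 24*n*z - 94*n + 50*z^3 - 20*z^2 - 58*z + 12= -24*n^2 - 213*n + 50*z^3 + z^2*(70*n - 25) + z*(-16*n^2 - 37*n - 132) + 27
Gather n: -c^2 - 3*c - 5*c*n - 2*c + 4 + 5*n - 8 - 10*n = -c^2 - 5*c + n*(-5*c - 5) - 4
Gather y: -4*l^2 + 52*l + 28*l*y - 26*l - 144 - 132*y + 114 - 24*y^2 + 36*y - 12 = -4*l^2 + 26*l - 24*y^2 + y*(28*l - 96) - 42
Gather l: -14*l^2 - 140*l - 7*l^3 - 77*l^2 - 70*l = -7*l^3 - 91*l^2 - 210*l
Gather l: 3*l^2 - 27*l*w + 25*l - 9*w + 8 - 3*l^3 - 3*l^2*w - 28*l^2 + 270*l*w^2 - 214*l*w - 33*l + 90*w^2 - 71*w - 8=-3*l^3 + l^2*(-3*w - 25) + l*(270*w^2 - 241*w - 8) + 90*w^2 - 80*w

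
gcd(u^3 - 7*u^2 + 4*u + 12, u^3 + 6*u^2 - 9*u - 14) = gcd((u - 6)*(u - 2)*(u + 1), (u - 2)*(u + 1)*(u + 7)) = u^2 - u - 2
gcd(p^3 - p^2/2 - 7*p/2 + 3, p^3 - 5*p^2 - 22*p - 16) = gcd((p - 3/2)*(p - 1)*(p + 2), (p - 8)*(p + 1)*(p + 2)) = p + 2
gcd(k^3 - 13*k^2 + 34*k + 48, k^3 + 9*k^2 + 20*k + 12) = k + 1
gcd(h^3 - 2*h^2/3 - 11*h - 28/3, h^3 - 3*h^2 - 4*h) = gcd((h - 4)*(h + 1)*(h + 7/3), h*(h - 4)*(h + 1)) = h^2 - 3*h - 4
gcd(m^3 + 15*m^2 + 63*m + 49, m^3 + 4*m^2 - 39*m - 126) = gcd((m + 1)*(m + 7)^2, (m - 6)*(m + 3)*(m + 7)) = m + 7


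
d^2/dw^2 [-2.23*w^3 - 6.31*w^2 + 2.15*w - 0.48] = -13.38*w - 12.62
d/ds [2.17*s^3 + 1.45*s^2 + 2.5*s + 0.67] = 6.51*s^2 + 2.9*s + 2.5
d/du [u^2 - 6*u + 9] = 2*u - 6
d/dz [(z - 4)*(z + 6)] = 2*z + 2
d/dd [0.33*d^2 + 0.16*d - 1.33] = 0.66*d + 0.16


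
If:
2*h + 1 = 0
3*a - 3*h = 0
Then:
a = -1/2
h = -1/2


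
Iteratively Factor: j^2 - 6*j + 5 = (j - 5)*(j - 1)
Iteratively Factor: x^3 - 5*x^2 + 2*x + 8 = (x - 2)*(x^2 - 3*x - 4) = (x - 4)*(x - 2)*(x + 1)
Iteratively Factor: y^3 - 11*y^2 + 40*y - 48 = (y - 4)*(y^2 - 7*y + 12) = (y - 4)^2*(y - 3)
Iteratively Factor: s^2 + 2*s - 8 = (s - 2)*(s + 4)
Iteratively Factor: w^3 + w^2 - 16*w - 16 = (w - 4)*(w^2 + 5*w + 4) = (w - 4)*(w + 4)*(w + 1)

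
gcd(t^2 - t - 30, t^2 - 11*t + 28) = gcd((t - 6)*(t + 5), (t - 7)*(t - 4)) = 1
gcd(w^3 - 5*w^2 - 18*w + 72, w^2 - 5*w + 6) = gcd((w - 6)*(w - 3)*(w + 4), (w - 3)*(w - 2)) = w - 3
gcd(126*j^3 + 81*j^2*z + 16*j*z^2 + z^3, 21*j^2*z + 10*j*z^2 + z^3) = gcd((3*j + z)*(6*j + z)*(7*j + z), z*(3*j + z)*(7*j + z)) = 21*j^2 + 10*j*z + z^2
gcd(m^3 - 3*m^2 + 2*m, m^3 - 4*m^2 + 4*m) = m^2 - 2*m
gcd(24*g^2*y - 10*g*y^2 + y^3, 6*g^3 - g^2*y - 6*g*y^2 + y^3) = -6*g + y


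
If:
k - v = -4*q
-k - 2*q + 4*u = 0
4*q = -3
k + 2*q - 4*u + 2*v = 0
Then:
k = 3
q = -3/4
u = 3/8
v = 0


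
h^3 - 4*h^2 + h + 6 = (h - 3)*(h - 2)*(h + 1)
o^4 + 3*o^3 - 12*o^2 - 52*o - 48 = (o - 4)*(o + 2)^2*(o + 3)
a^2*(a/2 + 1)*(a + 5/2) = a^4/2 + 9*a^3/4 + 5*a^2/2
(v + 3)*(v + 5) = v^2 + 8*v + 15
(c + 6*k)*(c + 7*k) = c^2 + 13*c*k + 42*k^2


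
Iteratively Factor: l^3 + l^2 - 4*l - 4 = (l + 2)*(l^2 - l - 2) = (l + 1)*(l + 2)*(l - 2)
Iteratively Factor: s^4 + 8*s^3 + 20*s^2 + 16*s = (s + 2)*(s^3 + 6*s^2 + 8*s) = s*(s + 2)*(s^2 + 6*s + 8) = s*(s + 2)^2*(s + 4)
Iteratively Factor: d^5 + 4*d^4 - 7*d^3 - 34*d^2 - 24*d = (d - 3)*(d^4 + 7*d^3 + 14*d^2 + 8*d) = (d - 3)*(d + 2)*(d^3 + 5*d^2 + 4*d) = d*(d - 3)*(d + 2)*(d^2 + 5*d + 4) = d*(d - 3)*(d + 1)*(d + 2)*(d + 4)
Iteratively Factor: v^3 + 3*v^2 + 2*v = (v)*(v^2 + 3*v + 2) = v*(v + 1)*(v + 2)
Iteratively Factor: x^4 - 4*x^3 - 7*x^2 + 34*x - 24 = (x - 1)*(x^3 - 3*x^2 - 10*x + 24) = (x - 2)*(x - 1)*(x^2 - x - 12) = (x - 4)*(x - 2)*(x - 1)*(x + 3)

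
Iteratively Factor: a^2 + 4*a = (a)*(a + 4)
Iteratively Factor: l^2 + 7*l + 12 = (l + 4)*(l + 3)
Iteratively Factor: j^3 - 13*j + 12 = (j + 4)*(j^2 - 4*j + 3) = (j - 3)*(j + 4)*(j - 1)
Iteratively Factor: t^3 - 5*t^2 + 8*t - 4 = (t - 2)*(t^2 - 3*t + 2) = (t - 2)*(t - 1)*(t - 2)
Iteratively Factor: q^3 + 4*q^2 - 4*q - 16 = (q - 2)*(q^2 + 6*q + 8) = (q - 2)*(q + 2)*(q + 4)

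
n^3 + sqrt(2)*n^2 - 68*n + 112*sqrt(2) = (n - 4*sqrt(2))*(n - 2*sqrt(2))*(n + 7*sqrt(2))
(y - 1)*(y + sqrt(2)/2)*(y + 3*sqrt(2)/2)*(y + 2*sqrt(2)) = y^4 - y^3 + 4*sqrt(2)*y^3 - 4*sqrt(2)*y^2 + 19*y^2/2 - 19*y/2 + 3*sqrt(2)*y - 3*sqrt(2)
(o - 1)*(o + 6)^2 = o^3 + 11*o^2 + 24*o - 36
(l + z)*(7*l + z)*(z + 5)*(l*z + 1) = 7*l^3*z^2 + 35*l^3*z + 8*l^2*z^3 + 40*l^2*z^2 + 7*l^2*z + 35*l^2 + l*z^4 + 5*l*z^3 + 8*l*z^2 + 40*l*z + z^3 + 5*z^2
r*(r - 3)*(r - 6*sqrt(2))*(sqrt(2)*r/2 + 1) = sqrt(2)*r^4/2 - 5*r^3 - 3*sqrt(2)*r^3/2 - 6*sqrt(2)*r^2 + 15*r^2 + 18*sqrt(2)*r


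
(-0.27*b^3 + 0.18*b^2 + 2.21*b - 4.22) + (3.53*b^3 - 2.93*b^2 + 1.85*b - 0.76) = 3.26*b^3 - 2.75*b^2 + 4.06*b - 4.98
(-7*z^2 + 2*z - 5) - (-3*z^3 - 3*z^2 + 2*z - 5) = 3*z^3 - 4*z^2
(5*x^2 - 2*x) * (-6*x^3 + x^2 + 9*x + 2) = -30*x^5 + 17*x^4 + 43*x^3 - 8*x^2 - 4*x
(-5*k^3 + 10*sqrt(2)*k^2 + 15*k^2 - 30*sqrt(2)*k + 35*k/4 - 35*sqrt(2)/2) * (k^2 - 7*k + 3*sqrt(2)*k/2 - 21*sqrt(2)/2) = -5*k^5 + 5*sqrt(2)*k^4/2 + 50*k^4 - 265*k^3/4 - 25*sqrt(2)*k^3 - 1445*k^2/4 + 385*sqrt(2)*k^2/8 + 245*sqrt(2)*k/8 + 1155*k/2 + 735/2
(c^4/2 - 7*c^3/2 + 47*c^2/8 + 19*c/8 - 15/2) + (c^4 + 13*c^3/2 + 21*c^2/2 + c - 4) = 3*c^4/2 + 3*c^3 + 131*c^2/8 + 27*c/8 - 23/2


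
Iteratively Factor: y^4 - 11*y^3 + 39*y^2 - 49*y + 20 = (y - 1)*(y^3 - 10*y^2 + 29*y - 20) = (y - 5)*(y - 1)*(y^2 - 5*y + 4) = (y - 5)*(y - 4)*(y - 1)*(y - 1)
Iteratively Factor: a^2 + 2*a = (a)*(a + 2)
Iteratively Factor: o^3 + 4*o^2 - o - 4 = (o + 4)*(o^2 - 1) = (o + 1)*(o + 4)*(o - 1)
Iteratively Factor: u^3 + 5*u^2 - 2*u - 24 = (u - 2)*(u^2 + 7*u + 12) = (u - 2)*(u + 4)*(u + 3)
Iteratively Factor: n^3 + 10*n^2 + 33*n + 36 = (n + 3)*(n^2 + 7*n + 12) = (n + 3)^2*(n + 4)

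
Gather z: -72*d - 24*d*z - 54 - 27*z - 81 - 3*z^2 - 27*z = -72*d - 3*z^2 + z*(-24*d - 54) - 135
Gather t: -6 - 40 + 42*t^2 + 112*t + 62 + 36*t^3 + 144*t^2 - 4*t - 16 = 36*t^3 + 186*t^2 + 108*t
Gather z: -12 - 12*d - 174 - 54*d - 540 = -66*d - 726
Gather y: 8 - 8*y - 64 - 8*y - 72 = -16*y - 128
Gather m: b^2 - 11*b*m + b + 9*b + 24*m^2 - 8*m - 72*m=b^2 + 10*b + 24*m^2 + m*(-11*b - 80)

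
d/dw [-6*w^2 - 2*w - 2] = -12*w - 2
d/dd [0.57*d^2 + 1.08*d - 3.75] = 1.14*d + 1.08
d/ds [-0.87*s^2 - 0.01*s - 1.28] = -1.74*s - 0.01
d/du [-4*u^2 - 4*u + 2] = -8*u - 4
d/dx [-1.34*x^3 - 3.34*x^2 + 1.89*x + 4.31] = -4.02*x^2 - 6.68*x + 1.89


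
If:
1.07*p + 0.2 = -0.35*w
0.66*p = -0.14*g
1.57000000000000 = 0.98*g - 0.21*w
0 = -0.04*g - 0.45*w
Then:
No Solution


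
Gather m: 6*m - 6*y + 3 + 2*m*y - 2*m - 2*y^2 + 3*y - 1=m*(2*y + 4) - 2*y^2 - 3*y + 2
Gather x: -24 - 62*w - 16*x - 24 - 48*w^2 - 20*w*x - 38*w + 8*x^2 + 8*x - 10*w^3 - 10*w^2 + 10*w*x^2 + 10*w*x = -10*w^3 - 58*w^2 - 100*w + x^2*(10*w + 8) + x*(-10*w - 8) - 48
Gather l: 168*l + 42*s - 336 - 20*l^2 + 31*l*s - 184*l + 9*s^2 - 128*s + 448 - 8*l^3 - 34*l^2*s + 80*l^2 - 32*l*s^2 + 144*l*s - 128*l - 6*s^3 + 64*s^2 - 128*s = -8*l^3 + l^2*(60 - 34*s) + l*(-32*s^2 + 175*s - 144) - 6*s^3 + 73*s^2 - 214*s + 112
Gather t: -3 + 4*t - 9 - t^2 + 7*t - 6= -t^2 + 11*t - 18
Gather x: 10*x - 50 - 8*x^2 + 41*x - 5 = -8*x^2 + 51*x - 55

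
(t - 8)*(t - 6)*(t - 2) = t^3 - 16*t^2 + 76*t - 96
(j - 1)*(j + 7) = j^2 + 6*j - 7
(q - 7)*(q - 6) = q^2 - 13*q + 42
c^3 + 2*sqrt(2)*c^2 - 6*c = c*(c - sqrt(2))*(c + 3*sqrt(2))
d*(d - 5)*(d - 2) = d^3 - 7*d^2 + 10*d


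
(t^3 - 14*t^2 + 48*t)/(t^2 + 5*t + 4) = t*(t^2 - 14*t + 48)/(t^2 + 5*t + 4)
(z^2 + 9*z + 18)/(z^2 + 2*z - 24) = (z + 3)/(z - 4)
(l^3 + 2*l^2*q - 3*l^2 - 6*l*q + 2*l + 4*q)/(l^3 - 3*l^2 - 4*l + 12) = (l^2 + 2*l*q - l - 2*q)/(l^2 - l - 6)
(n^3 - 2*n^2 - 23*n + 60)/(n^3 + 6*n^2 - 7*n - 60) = (n - 4)/(n + 4)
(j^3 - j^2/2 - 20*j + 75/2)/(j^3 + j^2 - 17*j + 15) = (j - 5/2)/(j - 1)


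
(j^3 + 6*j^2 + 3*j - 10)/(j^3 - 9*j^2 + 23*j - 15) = (j^2 + 7*j + 10)/(j^2 - 8*j + 15)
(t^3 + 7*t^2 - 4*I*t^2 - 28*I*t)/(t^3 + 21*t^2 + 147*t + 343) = t*(t - 4*I)/(t^2 + 14*t + 49)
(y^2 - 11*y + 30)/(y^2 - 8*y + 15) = (y - 6)/(y - 3)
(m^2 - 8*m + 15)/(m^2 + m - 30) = (m - 3)/(m + 6)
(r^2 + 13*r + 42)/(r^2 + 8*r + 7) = (r + 6)/(r + 1)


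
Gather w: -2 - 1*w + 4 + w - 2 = 0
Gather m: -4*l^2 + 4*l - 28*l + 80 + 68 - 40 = -4*l^2 - 24*l + 108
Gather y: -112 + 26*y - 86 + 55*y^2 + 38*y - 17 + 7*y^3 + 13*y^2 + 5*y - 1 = 7*y^3 + 68*y^2 + 69*y - 216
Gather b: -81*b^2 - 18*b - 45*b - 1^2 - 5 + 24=-81*b^2 - 63*b + 18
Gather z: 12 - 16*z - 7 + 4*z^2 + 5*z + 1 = 4*z^2 - 11*z + 6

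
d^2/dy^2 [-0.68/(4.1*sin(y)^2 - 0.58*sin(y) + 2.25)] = (45.7232*sin(y)^4 - 4.85112*sin(y)^3 - 93.448048*sin(y)^2 + 10.58964*sin(y) + 12.088496)/(4.1*sin(y)^2 - 0.58*sin(y) + 2.25)^3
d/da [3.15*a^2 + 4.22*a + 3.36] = 6.3*a + 4.22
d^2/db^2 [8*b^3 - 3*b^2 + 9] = 48*b - 6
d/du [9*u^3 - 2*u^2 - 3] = u*(27*u - 4)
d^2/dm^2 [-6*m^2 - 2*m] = -12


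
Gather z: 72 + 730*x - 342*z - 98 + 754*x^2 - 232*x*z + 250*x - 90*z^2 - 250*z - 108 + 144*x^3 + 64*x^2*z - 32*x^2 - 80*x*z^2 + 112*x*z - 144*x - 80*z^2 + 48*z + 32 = 144*x^3 + 722*x^2 + 836*x + z^2*(-80*x - 170) + z*(64*x^2 - 120*x - 544) - 102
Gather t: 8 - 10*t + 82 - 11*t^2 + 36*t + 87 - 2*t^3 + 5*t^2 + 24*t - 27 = -2*t^3 - 6*t^2 + 50*t + 150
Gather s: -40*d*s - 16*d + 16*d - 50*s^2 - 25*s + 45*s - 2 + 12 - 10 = -50*s^2 + s*(20 - 40*d)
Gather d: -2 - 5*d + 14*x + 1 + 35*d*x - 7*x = d*(35*x - 5) + 7*x - 1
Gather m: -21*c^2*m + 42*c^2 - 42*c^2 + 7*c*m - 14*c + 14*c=m*(-21*c^2 + 7*c)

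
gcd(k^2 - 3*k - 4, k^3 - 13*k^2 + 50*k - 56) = k - 4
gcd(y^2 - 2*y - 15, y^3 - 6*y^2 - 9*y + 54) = y + 3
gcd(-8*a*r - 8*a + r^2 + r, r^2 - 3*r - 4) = r + 1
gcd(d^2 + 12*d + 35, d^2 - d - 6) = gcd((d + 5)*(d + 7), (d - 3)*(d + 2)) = 1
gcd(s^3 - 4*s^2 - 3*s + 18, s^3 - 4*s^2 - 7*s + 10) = s + 2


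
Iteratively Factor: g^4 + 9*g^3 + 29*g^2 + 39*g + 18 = (g + 2)*(g^3 + 7*g^2 + 15*g + 9) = (g + 2)*(g + 3)*(g^2 + 4*g + 3) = (g + 1)*(g + 2)*(g + 3)*(g + 3)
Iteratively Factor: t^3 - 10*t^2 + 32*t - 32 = (t - 2)*(t^2 - 8*t + 16) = (t - 4)*(t - 2)*(t - 4)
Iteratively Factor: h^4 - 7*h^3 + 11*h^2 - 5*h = (h - 1)*(h^3 - 6*h^2 + 5*h) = h*(h - 1)*(h^2 - 6*h + 5) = h*(h - 1)^2*(h - 5)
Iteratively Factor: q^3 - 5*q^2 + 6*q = (q - 3)*(q^2 - 2*q) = q*(q - 3)*(q - 2)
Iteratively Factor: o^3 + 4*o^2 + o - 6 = (o - 1)*(o^2 + 5*o + 6) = (o - 1)*(o + 3)*(o + 2)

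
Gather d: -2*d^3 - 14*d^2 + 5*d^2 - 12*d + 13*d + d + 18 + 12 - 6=-2*d^3 - 9*d^2 + 2*d + 24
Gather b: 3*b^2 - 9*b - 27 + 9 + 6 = 3*b^2 - 9*b - 12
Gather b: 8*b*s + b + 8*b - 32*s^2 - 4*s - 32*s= b*(8*s + 9) - 32*s^2 - 36*s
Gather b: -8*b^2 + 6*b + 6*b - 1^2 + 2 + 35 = -8*b^2 + 12*b + 36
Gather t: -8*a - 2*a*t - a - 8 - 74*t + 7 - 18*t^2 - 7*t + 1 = -9*a - 18*t^2 + t*(-2*a - 81)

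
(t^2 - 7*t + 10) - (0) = t^2 - 7*t + 10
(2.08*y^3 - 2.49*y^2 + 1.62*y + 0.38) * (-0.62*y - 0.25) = -1.2896*y^4 + 1.0238*y^3 - 0.3819*y^2 - 0.6406*y - 0.095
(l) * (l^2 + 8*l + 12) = l^3 + 8*l^2 + 12*l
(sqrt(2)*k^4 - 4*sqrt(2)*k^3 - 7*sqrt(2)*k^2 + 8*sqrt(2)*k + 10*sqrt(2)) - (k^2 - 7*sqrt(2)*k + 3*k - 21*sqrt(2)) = sqrt(2)*k^4 - 4*sqrt(2)*k^3 - 7*sqrt(2)*k^2 - k^2 - 3*k + 15*sqrt(2)*k + 31*sqrt(2)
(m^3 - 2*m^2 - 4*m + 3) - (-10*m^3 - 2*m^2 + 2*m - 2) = 11*m^3 - 6*m + 5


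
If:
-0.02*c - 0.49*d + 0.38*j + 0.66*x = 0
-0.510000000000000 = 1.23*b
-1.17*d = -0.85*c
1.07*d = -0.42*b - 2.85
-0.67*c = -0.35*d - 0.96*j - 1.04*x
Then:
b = -0.41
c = -3.44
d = -2.50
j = 1.68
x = -2.93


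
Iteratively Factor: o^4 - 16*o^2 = (o + 4)*(o^3 - 4*o^2) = o*(o + 4)*(o^2 - 4*o) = o^2*(o + 4)*(o - 4)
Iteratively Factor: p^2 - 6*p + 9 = (p - 3)*(p - 3)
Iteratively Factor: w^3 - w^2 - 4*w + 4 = (w - 2)*(w^2 + w - 2) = (w - 2)*(w - 1)*(w + 2)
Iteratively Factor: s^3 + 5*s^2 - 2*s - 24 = (s + 4)*(s^2 + s - 6) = (s - 2)*(s + 4)*(s + 3)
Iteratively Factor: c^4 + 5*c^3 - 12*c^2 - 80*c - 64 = (c + 1)*(c^3 + 4*c^2 - 16*c - 64) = (c + 1)*(c + 4)*(c^2 - 16) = (c + 1)*(c + 4)^2*(c - 4)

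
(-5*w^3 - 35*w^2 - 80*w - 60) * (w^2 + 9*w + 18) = -5*w^5 - 80*w^4 - 485*w^3 - 1410*w^2 - 1980*w - 1080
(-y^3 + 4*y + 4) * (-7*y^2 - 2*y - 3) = 7*y^5 + 2*y^4 - 25*y^3 - 36*y^2 - 20*y - 12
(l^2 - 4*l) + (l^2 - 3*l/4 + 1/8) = 2*l^2 - 19*l/4 + 1/8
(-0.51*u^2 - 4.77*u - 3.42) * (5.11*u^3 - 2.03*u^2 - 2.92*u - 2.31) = -2.6061*u^5 - 23.3394*u^4 - 6.3039*u^3 + 22.0491*u^2 + 21.0051*u + 7.9002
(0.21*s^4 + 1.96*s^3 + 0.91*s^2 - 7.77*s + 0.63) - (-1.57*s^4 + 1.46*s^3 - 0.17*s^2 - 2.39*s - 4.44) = 1.78*s^4 + 0.5*s^3 + 1.08*s^2 - 5.38*s + 5.07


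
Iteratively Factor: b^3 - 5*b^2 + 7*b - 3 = (b - 1)*(b^2 - 4*b + 3) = (b - 1)^2*(b - 3)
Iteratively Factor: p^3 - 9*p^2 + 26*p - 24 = (p - 3)*(p^2 - 6*p + 8) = (p - 4)*(p - 3)*(p - 2)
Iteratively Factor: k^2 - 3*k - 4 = (k - 4)*(k + 1)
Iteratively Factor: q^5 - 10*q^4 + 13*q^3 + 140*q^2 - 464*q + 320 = (q - 4)*(q^4 - 6*q^3 - 11*q^2 + 96*q - 80) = (q - 4)*(q - 1)*(q^3 - 5*q^2 - 16*q + 80) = (q - 4)*(q - 1)*(q + 4)*(q^2 - 9*q + 20) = (q - 4)^2*(q - 1)*(q + 4)*(q - 5)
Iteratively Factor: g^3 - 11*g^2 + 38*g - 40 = (g - 4)*(g^2 - 7*g + 10) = (g - 5)*(g - 4)*(g - 2)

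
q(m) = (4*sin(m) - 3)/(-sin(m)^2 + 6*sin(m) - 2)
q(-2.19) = 0.83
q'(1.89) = -0.32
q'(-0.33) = 0.71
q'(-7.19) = 0.20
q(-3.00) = 1.24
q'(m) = (2*sin(m)*cos(m) - 6*cos(m))*(4*sin(m) - 3)/(-sin(m)^2 + 6*sin(m) - 2)^2 + 4*cos(m)/(-sin(m)^2 + 6*sin(m) - 2) = 2*(-3*sin(m) - cos(2*m) + 6)*cos(m)/(sin(m)^2 - 6*sin(m) + 2)^2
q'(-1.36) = 0.05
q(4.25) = 0.81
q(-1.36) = 0.78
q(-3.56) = -5.04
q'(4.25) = -0.12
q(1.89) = 0.29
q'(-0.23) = 0.96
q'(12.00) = 0.40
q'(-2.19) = -0.18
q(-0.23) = 1.14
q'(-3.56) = -100.99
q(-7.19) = 0.84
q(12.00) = 0.93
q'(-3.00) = -1.32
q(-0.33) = 1.06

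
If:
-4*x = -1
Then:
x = 1/4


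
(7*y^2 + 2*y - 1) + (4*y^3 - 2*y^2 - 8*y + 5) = 4*y^3 + 5*y^2 - 6*y + 4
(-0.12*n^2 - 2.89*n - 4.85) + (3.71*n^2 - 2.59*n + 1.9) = 3.59*n^2 - 5.48*n - 2.95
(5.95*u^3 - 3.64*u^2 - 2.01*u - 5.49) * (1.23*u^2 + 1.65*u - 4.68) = 7.3185*u^5 + 5.3403*u^4 - 36.3243*u^3 + 6.966*u^2 + 0.348299999999998*u + 25.6932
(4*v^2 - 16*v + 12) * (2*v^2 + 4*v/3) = 8*v^4 - 80*v^3/3 + 8*v^2/3 + 16*v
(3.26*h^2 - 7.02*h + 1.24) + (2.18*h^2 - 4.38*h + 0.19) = 5.44*h^2 - 11.4*h + 1.43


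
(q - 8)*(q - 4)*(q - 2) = q^3 - 14*q^2 + 56*q - 64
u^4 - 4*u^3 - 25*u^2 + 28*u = u*(u - 7)*(u - 1)*(u + 4)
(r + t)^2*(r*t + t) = r^3*t + 2*r^2*t^2 + r^2*t + r*t^3 + 2*r*t^2 + t^3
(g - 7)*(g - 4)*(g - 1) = g^3 - 12*g^2 + 39*g - 28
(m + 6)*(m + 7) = m^2 + 13*m + 42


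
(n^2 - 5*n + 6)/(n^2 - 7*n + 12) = (n - 2)/(n - 4)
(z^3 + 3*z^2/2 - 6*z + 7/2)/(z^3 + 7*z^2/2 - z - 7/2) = (z - 1)/(z + 1)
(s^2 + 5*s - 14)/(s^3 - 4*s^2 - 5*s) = (-s^2 - 5*s + 14)/(s*(-s^2 + 4*s + 5))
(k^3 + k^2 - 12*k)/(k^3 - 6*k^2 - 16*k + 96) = k*(k - 3)/(k^2 - 10*k + 24)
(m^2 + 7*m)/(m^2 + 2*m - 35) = m/(m - 5)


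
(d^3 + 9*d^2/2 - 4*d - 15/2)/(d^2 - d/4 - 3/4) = 2*(-2*d^3 - 9*d^2 + 8*d + 15)/(-4*d^2 + d + 3)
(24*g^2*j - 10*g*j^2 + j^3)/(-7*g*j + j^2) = (-24*g^2 + 10*g*j - j^2)/(7*g - j)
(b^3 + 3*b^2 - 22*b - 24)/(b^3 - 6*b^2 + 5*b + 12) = (b + 6)/(b - 3)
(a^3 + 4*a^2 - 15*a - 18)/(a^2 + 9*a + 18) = (a^2 - 2*a - 3)/(a + 3)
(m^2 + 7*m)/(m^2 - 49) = m/(m - 7)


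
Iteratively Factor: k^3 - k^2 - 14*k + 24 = (k + 4)*(k^2 - 5*k + 6) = (k - 2)*(k + 4)*(k - 3)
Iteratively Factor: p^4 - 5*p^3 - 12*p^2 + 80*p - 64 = (p - 4)*(p^3 - p^2 - 16*p + 16) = (p - 4)^2*(p^2 + 3*p - 4) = (p - 4)^2*(p + 4)*(p - 1)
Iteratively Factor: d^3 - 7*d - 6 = (d + 2)*(d^2 - 2*d - 3) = (d + 1)*(d + 2)*(d - 3)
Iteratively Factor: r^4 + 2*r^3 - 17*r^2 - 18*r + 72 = (r + 3)*(r^3 - r^2 - 14*r + 24) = (r - 3)*(r + 3)*(r^2 + 2*r - 8) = (r - 3)*(r + 3)*(r + 4)*(r - 2)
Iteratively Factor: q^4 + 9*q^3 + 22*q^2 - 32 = (q + 4)*(q^3 + 5*q^2 + 2*q - 8) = (q - 1)*(q + 4)*(q^2 + 6*q + 8) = (q - 1)*(q + 4)^2*(q + 2)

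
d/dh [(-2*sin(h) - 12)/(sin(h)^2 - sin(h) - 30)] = 2*(sin(h)^2 + 12*sin(h) + 24)*cos(h)/(sin(h) + cos(h)^2 + 29)^2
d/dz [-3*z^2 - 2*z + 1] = -6*z - 2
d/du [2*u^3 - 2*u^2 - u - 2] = 6*u^2 - 4*u - 1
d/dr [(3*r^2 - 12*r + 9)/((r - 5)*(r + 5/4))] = 12*(r^2 - 74*r + 145)/(16*r^4 - 120*r^3 + 25*r^2 + 750*r + 625)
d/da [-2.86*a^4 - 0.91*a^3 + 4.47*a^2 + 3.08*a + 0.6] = -11.44*a^3 - 2.73*a^2 + 8.94*a + 3.08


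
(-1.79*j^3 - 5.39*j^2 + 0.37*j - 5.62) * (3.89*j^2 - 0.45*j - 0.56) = -6.9631*j^5 - 20.1616*j^4 + 4.8672*j^3 - 19.0099*j^2 + 2.3218*j + 3.1472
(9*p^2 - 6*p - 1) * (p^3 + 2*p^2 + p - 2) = 9*p^5 + 12*p^4 - 4*p^3 - 26*p^2 + 11*p + 2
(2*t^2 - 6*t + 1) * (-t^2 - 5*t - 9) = -2*t^4 - 4*t^3 + 11*t^2 + 49*t - 9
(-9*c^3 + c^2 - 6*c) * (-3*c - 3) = 27*c^4 + 24*c^3 + 15*c^2 + 18*c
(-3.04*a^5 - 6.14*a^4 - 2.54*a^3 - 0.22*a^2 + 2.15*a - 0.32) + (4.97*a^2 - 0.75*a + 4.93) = -3.04*a^5 - 6.14*a^4 - 2.54*a^3 + 4.75*a^2 + 1.4*a + 4.61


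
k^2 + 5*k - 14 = (k - 2)*(k + 7)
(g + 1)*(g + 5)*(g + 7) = g^3 + 13*g^2 + 47*g + 35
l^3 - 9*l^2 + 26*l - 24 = (l - 4)*(l - 3)*(l - 2)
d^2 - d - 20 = (d - 5)*(d + 4)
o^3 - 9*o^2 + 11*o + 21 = (o - 7)*(o - 3)*(o + 1)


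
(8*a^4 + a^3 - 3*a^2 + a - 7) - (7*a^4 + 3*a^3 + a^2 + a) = a^4 - 2*a^3 - 4*a^2 - 7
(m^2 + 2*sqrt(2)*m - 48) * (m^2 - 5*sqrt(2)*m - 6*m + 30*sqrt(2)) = m^4 - 6*m^3 - 3*sqrt(2)*m^3 - 68*m^2 + 18*sqrt(2)*m^2 + 240*sqrt(2)*m + 408*m - 1440*sqrt(2)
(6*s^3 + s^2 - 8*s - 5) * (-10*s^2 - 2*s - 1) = -60*s^5 - 22*s^4 + 72*s^3 + 65*s^2 + 18*s + 5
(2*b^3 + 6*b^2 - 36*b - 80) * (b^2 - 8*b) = 2*b^5 - 10*b^4 - 84*b^3 + 208*b^2 + 640*b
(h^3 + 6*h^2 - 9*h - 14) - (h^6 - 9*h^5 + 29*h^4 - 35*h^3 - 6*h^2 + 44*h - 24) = -h^6 + 9*h^5 - 29*h^4 + 36*h^3 + 12*h^2 - 53*h + 10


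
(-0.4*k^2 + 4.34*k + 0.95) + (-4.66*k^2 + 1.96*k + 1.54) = -5.06*k^2 + 6.3*k + 2.49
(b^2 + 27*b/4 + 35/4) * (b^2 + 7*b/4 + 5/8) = b^4 + 17*b^3/2 + 339*b^2/16 + 625*b/32 + 175/32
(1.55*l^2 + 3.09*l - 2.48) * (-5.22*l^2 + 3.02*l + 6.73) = -8.091*l^4 - 11.4488*l^3 + 32.7089*l^2 + 13.3061*l - 16.6904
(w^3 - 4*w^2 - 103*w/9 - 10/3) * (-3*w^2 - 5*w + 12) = -3*w^5 + 7*w^4 + 199*w^3/3 + 173*w^2/9 - 362*w/3 - 40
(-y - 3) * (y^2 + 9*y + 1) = -y^3 - 12*y^2 - 28*y - 3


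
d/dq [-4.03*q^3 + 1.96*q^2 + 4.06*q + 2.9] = -12.09*q^2 + 3.92*q + 4.06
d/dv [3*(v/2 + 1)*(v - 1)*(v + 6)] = 9*v^2/2 + 21*v + 6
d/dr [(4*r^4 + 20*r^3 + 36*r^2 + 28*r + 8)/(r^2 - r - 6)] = 8*(r^3 - 3*r^2 - 9*r - 5)/(r^2 - 6*r + 9)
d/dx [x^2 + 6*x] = 2*x + 6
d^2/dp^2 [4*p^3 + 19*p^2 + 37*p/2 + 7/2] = 24*p + 38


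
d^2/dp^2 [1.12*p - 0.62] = 0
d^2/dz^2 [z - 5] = 0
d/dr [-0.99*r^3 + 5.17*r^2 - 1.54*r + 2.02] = -2.97*r^2 + 10.34*r - 1.54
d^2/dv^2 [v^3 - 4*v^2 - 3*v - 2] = 6*v - 8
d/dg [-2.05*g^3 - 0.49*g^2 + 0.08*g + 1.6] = -6.15*g^2 - 0.98*g + 0.08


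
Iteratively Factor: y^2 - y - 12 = (y + 3)*(y - 4)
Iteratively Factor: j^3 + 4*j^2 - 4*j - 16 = (j + 4)*(j^2 - 4) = (j - 2)*(j + 4)*(j + 2)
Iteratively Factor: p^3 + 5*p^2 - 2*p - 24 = (p + 4)*(p^2 + p - 6) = (p - 2)*(p + 4)*(p + 3)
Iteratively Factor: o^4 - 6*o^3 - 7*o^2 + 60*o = (o + 3)*(o^3 - 9*o^2 + 20*o) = (o - 4)*(o + 3)*(o^2 - 5*o) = o*(o - 4)*(o + 3)*(o - 5)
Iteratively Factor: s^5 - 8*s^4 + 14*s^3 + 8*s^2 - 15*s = (s - 5)*(s^4 - 3*s^3 - s^2 + 3*s) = s*(s - 5)*(s^3 - 3*s^2 - s + 3) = s*(s - 5)*(s + 1)*(s^2 - 4*s + 3) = s*(s - 5)*(s - 3)*(s + 1)*(s - 1)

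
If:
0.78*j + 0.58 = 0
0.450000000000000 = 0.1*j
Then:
No Solution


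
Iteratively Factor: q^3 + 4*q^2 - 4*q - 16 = (q - 2)*(q^2 + 6*q + 8) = (q - 2)*(q + 2)*(q + 4)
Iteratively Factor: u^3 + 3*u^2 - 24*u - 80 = (u - 5)*(u^2 + 8*u + 16) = (u - 5)*(u + 4)*(u + 4)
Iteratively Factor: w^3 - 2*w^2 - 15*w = (w - 5)*(w^2 + 3*w) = (w - 5)*(w + 3)*(w)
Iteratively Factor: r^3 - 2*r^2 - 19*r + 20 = (r + 4)*(r^2 - 6*r + 5) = (r - 5)*(r + 4)*(r - 1)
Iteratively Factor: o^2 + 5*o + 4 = (o + 1)*(o + 4)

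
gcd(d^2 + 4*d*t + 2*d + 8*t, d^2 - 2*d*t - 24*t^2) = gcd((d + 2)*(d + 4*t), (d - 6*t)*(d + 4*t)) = d + 4*t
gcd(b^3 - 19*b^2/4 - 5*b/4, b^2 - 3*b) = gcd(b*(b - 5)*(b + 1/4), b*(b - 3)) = b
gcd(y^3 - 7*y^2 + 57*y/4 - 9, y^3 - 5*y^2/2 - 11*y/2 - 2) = y - 4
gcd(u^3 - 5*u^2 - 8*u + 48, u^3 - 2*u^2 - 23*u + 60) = u - 4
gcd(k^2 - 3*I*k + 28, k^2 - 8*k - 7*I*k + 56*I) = k - 7*I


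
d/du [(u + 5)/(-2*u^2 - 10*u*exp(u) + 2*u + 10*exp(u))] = (-u^2 - 5*u*exp(u) + u + (u + 5)*(5*u*exp(u) + 2*u - 1) + 5*exp(u))/(2*(u^2 + 5*u*exp(u) - u - 5*exp(u))^2)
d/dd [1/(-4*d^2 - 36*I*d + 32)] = (2*d + 9*I)/(4*(d^2 + 9*I*d - 8)^2)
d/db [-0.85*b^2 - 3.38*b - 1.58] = -1.7*b - 3.38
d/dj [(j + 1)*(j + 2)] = 2*j + 3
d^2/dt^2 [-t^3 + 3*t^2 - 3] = 6 - 6*t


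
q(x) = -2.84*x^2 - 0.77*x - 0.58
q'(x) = -5.68*x - 0.77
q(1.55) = -8.60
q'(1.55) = -9.57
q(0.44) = -1.47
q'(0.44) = -3.27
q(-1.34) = -4.65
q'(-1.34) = 6.84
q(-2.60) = -17.78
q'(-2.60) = 14.00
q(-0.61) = -1.17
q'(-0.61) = 2.69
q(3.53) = -38.69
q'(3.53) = -20.82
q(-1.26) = -4.12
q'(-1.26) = 6.39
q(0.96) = -3.94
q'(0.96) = -6.22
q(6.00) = -107.44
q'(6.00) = -34.85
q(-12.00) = -400.30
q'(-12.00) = 67.39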